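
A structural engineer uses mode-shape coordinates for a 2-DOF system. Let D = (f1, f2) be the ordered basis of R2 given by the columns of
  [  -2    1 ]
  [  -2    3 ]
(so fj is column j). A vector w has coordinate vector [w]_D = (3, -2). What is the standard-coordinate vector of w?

(-8, -12)

By definition w = 3f1 - 2f2.
Summing componentwise gives (-8, -12).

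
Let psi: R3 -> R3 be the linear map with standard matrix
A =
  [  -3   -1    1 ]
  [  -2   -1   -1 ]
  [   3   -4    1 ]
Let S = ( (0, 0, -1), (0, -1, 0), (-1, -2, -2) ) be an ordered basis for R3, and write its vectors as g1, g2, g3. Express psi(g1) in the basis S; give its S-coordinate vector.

(-1, -3, 1)

Column 1 of [psi]_S is the S-coordinate vector of psi(g1).
In standard coordinates psi(g1) = A g1 = (-1, 1, -1).
Converting to S: (-1, 1, -1) = -g1 - 3g2 + g3, so the coordinate vector is (-1, -3, 1).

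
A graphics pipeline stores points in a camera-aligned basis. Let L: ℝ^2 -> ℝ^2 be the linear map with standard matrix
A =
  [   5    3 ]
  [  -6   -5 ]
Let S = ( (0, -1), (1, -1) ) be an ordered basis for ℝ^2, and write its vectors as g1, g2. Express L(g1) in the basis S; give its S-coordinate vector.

(-2, -3)

Compute L(g1) = A g1 = (-3, 5) in standard coordinates.
Then write this in S-coordinates: solve for y in y_1 g1 + y_2 g2 = (-3, 5).
This gives y = (-2, -3), which is column 1 of [L]_S.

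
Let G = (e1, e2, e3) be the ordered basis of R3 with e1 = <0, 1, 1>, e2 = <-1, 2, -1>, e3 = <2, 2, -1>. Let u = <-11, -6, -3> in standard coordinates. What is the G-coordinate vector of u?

Write u = c_1 e1 + ... + c_3 e3 and solve for the c_i.
Solving this 3x3 system gives c = (-4, 3, -4).
Check: -4e1 + 3e2 - 4e3 = <-11, -6, -3>.

<-4, 3, -4>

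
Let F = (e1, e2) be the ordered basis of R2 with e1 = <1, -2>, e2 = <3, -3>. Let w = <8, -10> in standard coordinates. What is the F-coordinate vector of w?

[w]_F is the unique c with M c = w, where M has columns e1, e2.
System: c_1 + 3c_2 = 8, -2c_1 - 3c_2 = -10; solving gives c_1 = 2, c_2 = 2.
Check: 2e1 + 2e2 = <8, -10>.

<2, 2>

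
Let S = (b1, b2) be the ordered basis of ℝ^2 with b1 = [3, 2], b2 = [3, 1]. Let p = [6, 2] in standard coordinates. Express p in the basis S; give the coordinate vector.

[p]_S is the unique c with M c = p, where M has columns b1, b2.
System: 3c_1 + 3c_2 = 6, 2c_1 + c_2 = 2; solving gives c_1 = 0, c_2 = 2.
Check: 0·b1 + 2b2 = [6, 2].

[0, 2]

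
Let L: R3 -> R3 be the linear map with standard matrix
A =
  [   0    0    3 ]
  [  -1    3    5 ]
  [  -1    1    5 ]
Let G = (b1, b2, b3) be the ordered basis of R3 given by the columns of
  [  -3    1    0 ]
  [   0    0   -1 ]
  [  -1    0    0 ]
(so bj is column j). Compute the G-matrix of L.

[[2, 1, 1], [3, 3, 3], [2, 1, 3]]

The j-th column of [L]_G is [L(bj)]_G.
L(b1) = A b1 = (-3, -2, -2) = 2b1 + 3b2 + 2b3, so column 1 is (2, 3, 2).
Repeating for b2, b3 and assembling the columns gives [[2, 1, 1], [3, 3, 3], [2, 1, 3]].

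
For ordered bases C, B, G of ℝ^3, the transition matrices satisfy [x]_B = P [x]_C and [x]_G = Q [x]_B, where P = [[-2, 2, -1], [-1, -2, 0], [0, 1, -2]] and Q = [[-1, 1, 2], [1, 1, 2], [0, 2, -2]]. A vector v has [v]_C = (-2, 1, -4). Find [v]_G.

(8, 28, -18)

Apply P to get B-coordinates (10, 0, 9), then Q to get G-coordinates.
The result is [v]_G = (8, 28, -18).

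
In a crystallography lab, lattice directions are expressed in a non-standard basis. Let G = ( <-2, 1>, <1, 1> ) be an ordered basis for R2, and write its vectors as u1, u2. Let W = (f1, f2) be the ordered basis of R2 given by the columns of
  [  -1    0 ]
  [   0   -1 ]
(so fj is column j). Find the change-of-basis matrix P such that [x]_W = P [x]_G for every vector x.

[[2, -1], [-1, -1]]

Take x = uj: its G-coordinates are the j-th standard unit vector, so P e_j — column j of P — equals [uj]_W.
u1 = 2f1 - f2, giving column 1 = <2, -1>; repeating for each j gives P = [[2, -1], [-1, -1]].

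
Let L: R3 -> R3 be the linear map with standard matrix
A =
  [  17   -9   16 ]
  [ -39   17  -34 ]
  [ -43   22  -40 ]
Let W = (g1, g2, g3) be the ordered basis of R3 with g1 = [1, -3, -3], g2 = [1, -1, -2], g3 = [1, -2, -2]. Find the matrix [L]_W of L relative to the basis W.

[[-3, -3, 1], [1, -3, 2], [-2, 0, 0]]

The j-th column of [L]_W is [L(gj)]_W.
L(g1) = A g1 = [-4, 12, 11] = -3g1 + g2 - 2g3, so column 1 is [-3, 1, -2].
Repeating for g2, g3 and assembling the columns gives [[-3, -3, 1], [1, -3, 2], [-2, 0, 0]].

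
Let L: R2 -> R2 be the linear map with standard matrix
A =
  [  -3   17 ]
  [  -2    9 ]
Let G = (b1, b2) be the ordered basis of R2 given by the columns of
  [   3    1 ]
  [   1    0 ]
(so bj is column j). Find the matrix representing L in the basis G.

[[3, -2], [-1, 3]]

The j-th column of [L]_G is [L(bj)]_G.
L(b1) = A b1 = (8, 3) = 3b1 - b2, so column 1 is (3, -1).
Repeating for b2 and assembling the columns gives [[3, -2], [-1, 3]].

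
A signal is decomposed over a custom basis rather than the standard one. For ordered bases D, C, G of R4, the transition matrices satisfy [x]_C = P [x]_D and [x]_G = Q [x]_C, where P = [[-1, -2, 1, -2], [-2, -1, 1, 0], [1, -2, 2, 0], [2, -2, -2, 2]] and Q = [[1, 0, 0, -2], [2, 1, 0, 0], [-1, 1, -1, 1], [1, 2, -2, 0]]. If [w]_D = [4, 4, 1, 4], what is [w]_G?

First [w]_C = P [w]_D = [-19, -11, -2, 6].
Then [w]_G = Q [w]_C = [-31, -49, 16, -37].

[-31, -49, 16, -37]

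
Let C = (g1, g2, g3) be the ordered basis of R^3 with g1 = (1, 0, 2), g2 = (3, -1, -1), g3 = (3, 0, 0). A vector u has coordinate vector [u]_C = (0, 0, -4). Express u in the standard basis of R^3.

The coordinates say u = 0·g1 + 0·g2 - 4g3; adding the scaled basis vectors gives (-12, 0, 0).

(-12, 0, 0)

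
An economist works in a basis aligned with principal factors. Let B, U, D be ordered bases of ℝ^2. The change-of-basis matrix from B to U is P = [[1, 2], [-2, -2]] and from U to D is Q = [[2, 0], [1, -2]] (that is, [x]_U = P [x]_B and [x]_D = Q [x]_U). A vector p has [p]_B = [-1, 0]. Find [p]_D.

First [p]_U = P [p]_B = [-1, 2].
Then [p]_D = Q [p]_U = [-2, -5].

[-2, -5]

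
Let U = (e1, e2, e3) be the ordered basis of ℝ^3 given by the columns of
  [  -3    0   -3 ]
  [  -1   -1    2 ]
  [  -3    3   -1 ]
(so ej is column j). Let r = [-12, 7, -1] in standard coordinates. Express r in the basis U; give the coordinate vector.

[0, 1, 4]

[r]_U is the unique c with M c = r, where M has columns e1, ..., e3.
Row-reducing the augmented matrix [M | r] gives c = (0, 1, 4).
Check: 0·e1 + e2 + 4e3 = [-12, 7, -1].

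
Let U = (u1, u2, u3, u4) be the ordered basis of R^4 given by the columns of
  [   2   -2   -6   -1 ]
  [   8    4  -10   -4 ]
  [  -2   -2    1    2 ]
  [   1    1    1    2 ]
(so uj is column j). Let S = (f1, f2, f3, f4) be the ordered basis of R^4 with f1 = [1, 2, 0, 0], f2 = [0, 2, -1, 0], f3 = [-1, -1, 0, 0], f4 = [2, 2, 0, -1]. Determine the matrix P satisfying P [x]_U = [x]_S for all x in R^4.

Let M have columns uj and N have columns fj. Then for every x, N [x]_S = x = M [x]_U, so P = N^(-1) M.
Since det N = -1, N^(-1) has integer entries; multiplying gives P = [[2, 2, -2, 1], [2, 2, -1, -2], [-2, 2, 2, -2], [-1, -1, -1, -2]].

[[2, 2, -2, 1], [2, 2, -1, -2], [-2, 2, 2, -2], [-1, -1, -1, -2]]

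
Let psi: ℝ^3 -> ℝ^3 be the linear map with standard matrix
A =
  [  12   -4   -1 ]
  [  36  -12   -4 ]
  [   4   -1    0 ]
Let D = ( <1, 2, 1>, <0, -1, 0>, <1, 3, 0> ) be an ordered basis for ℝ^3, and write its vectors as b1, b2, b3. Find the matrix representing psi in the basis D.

[[2, 1, 1], [-1, -1, -1], [1, 3, -1]]

Let P have columns b1, ..., b3. Then [psi]_D = P^(-1) A P.
Here det P = 1, so P^(-1) is integer; computing A P first and then P^(-1)(A P) gives [[2, 1, 1], [-1, -1, -1], [1, 3, -1]].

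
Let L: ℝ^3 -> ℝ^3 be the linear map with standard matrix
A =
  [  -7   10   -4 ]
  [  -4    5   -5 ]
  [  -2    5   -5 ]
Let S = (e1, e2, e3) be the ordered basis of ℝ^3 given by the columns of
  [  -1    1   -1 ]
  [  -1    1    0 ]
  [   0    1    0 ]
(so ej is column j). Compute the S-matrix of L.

Let P have columns e1, ..., e3. Then [L]_S = P^(-1) A P.
Here det P = 1, so P^(-1) is integer; computing A P first and then P^(-1)(A P) gives [[-2, 2, -2], [-3, -2, 2], [2, -3, -3]].

[[-2, 2, -2], [-3, -2, 2], [2, -3, -3]]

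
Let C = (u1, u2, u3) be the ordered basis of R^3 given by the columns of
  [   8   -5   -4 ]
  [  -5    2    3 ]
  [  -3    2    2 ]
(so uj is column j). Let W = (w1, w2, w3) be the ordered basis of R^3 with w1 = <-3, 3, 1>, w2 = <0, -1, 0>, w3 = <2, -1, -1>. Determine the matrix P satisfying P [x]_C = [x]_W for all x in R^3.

[[-2, 1, 0], [-2, 2, -1], [1, -1, -2]]

Let M have columns uj and N have columns wj. Then for every x, N [x]_W = x = M [x]_C, so P = N^(-1) M.
Since det N = -1, N^(-1) has integer entries; multiplying gives P = [[-2, 1, 0], [-2, 2, -1], [1, -1, -2]].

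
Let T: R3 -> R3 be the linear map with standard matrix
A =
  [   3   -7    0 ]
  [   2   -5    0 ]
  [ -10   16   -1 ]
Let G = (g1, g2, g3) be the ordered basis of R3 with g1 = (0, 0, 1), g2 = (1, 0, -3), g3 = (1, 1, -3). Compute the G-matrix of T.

With P the matrix whose columns are g1, ..., g3, [T]_G = P^(-1) A P.
Column by column: T(g1) = A g1 = (0, 0, -1); its G-coordinates (-1, 0, 0) give column 1.
Continuing for each basis vector yields [T]_G = [[-1, 2, -3], [0, 1, -1], [0, 2, -3]].

[[-1, 2, -3], [0, 1, -1], [0, 2, -3]]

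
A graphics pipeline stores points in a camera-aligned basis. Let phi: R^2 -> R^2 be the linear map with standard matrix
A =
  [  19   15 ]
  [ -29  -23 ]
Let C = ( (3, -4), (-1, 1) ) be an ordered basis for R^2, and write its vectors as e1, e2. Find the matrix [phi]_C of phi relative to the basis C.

[[-2, -2], [-3, -2]]

Let P have columns e1, e2. Then [phi]_C = P^(-1) A P.
Here det P = -1, so P^(-1) is integer; computing A P first and then P^(-1)(A P) gives [[-2, -2], [-3, -2]].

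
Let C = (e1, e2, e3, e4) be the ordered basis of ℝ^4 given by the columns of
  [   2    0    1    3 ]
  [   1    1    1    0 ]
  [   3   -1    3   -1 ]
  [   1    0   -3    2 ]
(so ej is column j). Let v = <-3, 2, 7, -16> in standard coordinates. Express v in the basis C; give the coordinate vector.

<-2, 0, 4, -1>

[v]_C is the unique c with M c = v, where M has columns e1, ..., e4.
Gaussian elimination on [M | v] yields c = (-2, 0, 4, -1).
Check: -2e1 + 0·e2 + 4e3 - e4 = <-3, 2, 7, -16>.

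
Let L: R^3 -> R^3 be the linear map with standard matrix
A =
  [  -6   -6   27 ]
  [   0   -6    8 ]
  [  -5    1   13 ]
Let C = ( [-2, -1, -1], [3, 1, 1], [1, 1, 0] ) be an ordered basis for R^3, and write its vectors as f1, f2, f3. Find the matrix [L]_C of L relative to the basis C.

[[1, 3, 2], [-3, 2, -2], [2, 3, -2]]

With P the matrix whose columns are f1, ..., f3, [L]_C = P^(-1) A P.
Column by column: L(f1) = A f1 = [-9, -2, -4]; its C-coordinates [1, -3, 2] give column 1.
Continuing for each basis vector yields [L]_C = [[1, 3, 2], [-3, 2, -2], [2, 3, -2]].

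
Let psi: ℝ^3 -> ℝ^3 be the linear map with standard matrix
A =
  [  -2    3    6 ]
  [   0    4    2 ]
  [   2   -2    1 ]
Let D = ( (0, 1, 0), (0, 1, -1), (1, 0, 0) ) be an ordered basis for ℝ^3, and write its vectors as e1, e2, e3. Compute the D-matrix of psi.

[[2, -1, 2], [2, 3, -2], [3, -3, -2]]

Let P have columns e1, ..., e3. Then [psi]_D = P^(-1) A P.
Here det P = -1, so P^(-1) is integer; computing A P first and then P^(-1)(A P) gives [[2, -1, 2], [2, 3, -2], [3, -3, -2]].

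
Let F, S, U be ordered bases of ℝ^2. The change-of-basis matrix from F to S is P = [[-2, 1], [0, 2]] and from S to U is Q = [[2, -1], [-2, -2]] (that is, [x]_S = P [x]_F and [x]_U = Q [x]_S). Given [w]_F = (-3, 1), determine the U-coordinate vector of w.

Composing the changes, [w]_U = Q P [w]_F.
Q P = [[-4, 0], [4, -6]]; applying this to (-3, 1) gives (12, -18).

(12, -18)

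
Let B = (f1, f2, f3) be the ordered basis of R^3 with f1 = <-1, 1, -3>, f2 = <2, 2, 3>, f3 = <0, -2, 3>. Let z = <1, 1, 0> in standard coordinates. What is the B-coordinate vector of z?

<-1, 0, -1>

Write z = c_1 f1 + ... + c_3 f3 and solve for the c_i.
Row-reducing the augmented matrix [M | z] gives c = (-1, 0, -1).
Check: -f1 + 0·f2 - f3 = <1, 1, 0>.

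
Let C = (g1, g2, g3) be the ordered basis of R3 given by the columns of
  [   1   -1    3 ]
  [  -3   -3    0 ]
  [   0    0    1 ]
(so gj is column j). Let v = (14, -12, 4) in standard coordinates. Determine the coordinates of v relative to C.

Write v = c_1 g1 + ... + c_3 g3 and solve for the c_i.
Solving this 3x3 system gives c = (3, 1, 4).
Check: 3g1 + g2 + 4g3 = (14, -12, 4).

(3, 1, 4)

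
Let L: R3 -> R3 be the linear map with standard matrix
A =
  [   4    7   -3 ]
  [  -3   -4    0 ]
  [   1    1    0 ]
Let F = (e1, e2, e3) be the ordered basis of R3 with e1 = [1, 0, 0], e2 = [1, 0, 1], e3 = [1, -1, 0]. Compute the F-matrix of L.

[[0, -3, -2], [1, 1, 0], [3, 3, -1]]

Let P have columns e1, ..., e3. Then [L]_F = P^(-1) A P.
Here det P = 1, so P^(-1) is integer; computing A P first and then P^(-1)(A P) gives [[0, -3, -2], [1, 1, 0], [3, 3, -1]].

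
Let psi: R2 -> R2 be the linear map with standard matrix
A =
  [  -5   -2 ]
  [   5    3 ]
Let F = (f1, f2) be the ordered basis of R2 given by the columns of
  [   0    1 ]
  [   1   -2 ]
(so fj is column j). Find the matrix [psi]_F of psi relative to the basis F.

The j-th column of [psi]_F is [psi(fj)]_F.
psi(f1) = A f1 = [-2, 3] = -f1 - 2f2, so column 1 is [-1, -2].
Repeating for f2 and assembling the columns gives [[-1, -3], [-2, -1]].

[[-1, -3], [-2, -1]]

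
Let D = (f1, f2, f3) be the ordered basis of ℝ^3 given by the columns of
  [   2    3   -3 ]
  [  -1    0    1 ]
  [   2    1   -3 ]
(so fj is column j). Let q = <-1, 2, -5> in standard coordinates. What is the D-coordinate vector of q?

<1, 2, 3>

[q]_D is the unique c with M c = q, where M has columns f1, ..., f3.
Gaussian elimination on [M | q] yields c = (1, 2, 3).
Check: f1 + 2f2 + 3f3 = <-1, 2, -5>.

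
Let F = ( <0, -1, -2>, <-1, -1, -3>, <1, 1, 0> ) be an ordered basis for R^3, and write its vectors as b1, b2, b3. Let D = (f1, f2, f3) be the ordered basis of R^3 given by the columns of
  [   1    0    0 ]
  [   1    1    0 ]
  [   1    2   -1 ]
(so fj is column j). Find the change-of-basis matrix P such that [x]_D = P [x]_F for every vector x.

[[0, -1, 1], [-1, 0, 0], [0, 2, 1]]

Column j of P is [bj]_D, since P maps F-coordinates to D-coordinates.
Expressing b1 in D: b1 = 0·f1 - f2 + 0·f3, so column 1 of P is <0, -1, 0>.
Doing the same for each bj gives P = [[0, -1, 1], [-1, 0, 0], [0, 2, 1]].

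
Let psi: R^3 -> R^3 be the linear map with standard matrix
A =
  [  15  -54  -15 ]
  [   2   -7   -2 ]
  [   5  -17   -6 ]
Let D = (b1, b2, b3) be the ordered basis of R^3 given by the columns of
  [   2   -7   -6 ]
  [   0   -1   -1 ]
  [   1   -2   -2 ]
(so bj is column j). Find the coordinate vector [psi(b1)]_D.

(0, -3, 1)

Compute psi(b1) = A b1 = (15, 2, 4) in standard coordinates.
Then write this in D-coordinates: solve for y in y_1 b1 + ... + y_3 b3 = (15, 2, 4).
This gives y = (0, -3, 1), which is column 1 of [psi]_D.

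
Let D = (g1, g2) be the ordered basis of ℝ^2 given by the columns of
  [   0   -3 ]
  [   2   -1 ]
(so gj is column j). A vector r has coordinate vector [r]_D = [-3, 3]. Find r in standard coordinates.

[-9, -9]

r = M [r]_D, where M has columns g1, g2.
Carrying out the matrix-vector product, r = [-9, -9].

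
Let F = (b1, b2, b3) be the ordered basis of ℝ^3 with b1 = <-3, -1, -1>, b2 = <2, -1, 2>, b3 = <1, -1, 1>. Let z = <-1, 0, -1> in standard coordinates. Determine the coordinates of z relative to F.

[z]_F is the unique c with M c = z, where M has columns b1, ..., b3.
Solving this 3x3 system gives c = (0, -1, 1).
Check: 0·b1 - b2 + b3 = <-1, 0, -1>.

<0, -1, 1>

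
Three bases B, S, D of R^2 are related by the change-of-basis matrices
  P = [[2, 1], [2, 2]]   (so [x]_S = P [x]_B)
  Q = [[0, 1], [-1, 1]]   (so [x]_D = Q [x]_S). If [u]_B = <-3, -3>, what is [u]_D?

<-12, -3>

First [u]_S = P [u]_B = <-9, -12>.
Then [u]_D = Q [u]_S = <-12, -3>.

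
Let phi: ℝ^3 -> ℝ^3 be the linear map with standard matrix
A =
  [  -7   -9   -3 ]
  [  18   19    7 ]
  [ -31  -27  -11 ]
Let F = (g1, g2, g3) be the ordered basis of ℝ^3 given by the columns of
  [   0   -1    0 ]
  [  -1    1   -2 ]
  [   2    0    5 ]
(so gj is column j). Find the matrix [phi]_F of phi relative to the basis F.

Let P have columns g1, ..., g3. Then [phi]_F = P^(-1) A P.
Here det P = -1, so P^(-1) is integer; computing A P first and then P^(-1)(A P) gives [[0, -3, 2], [-3, 2, -3], [1, 2, -1]].

[[0, -3, 2], [-3, 2, -3], [1, 2, -1]]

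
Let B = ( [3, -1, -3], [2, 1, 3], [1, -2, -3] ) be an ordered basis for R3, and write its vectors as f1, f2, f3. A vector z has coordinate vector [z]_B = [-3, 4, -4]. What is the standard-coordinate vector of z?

[-5, 15, 33]

z = M [z]_B, where M has columns f1, ..., f3.
Carrying out the matrix-vector product, z = [-5, 15, 33].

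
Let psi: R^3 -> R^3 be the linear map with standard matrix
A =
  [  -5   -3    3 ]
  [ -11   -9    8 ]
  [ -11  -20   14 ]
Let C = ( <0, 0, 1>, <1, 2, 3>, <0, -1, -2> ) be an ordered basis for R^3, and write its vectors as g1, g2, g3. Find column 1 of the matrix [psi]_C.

<1, 3, -2>

Compute psi(g1) = A g1 = <3, 8, 14> in standard coordinates.
Then write this in C-coordinates: solve for y in y_1 g1 + ... + y_3 g3 = <3, 8, 14>.
This gives y = <1, 3, -2>, which is column 1 of [psi]_C.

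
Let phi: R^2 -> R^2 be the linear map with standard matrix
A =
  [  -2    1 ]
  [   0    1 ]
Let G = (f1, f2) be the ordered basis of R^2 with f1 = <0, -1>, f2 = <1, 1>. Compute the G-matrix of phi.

With P the matrix whose columns are f1, f2, [phi]_G = P^(-1) A P.
Column by column: phi(f1) = A f1 = <-1, -1>; its G-coordinates <0, -1> give column 1.
Continuing for each basis vector yields [phi]_G = [[0, -2], [-1, -1]].

[[0, -2], [-1, -1]]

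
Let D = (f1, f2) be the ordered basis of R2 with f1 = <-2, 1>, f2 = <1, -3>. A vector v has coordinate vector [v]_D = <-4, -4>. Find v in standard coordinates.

<4, 8>

By definition v = -4f1 - 4f2.
Summing componentwise gives <4, 8>.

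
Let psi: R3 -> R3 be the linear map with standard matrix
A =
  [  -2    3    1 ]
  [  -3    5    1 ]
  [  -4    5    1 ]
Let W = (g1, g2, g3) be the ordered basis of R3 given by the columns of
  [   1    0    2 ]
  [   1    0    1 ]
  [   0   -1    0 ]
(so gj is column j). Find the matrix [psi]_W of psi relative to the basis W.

[[3, -1, -1], [-1, 1, 3], [-1, 0, 0]]

The j-th column of [psi]_W is [psi(gj)]_W.
psi(g1) = A g1 = (1, 2, 1) = 3g1 - g2 - g3, so column 1 is (3, -1, -1).
Repeating for g2, g3 and assembling the columns gives [[3, -1, -1], [-1, 1, 3], [-1, 0, 0]].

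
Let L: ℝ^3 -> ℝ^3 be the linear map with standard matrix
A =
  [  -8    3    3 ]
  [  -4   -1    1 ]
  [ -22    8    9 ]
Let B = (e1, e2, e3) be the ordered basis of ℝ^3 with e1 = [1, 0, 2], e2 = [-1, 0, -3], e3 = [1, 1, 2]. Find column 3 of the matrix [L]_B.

[2, -2, -3]

Compute L(e3) = A e3 = [1, -3, 4] in standard coordinates.
Then write this in B-coordinates: solve for y in y_1 e1 + ... + y_3 e3 = [1, -3, 4].
This gives y = [2, -2, -3], which is column 3 of [L]_B.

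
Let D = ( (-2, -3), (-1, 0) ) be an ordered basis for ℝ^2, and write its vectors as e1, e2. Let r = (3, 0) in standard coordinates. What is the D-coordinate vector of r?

Write r = c_1 e1 + c_2 e2 and solve for the c_i.
System: -2c_1 - c_2 = 3, -3c_1 + 0c_2 = 0; solving gives c_1 = 0, c_2 = -3.
Check: 0·e1 - 3e2 = (3, 0).

(0, -3)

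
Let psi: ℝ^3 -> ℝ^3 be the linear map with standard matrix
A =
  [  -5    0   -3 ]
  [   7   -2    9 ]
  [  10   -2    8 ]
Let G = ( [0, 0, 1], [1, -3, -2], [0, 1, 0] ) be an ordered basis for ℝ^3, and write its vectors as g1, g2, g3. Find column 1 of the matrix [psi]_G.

[2, -3, 0]

Compute psi(g1) = A g1 = [-3, 9, 8] in standard coordinates.
Then write this in G-coordinates: solve for y in y_1 g1 + ... + y_3 g3 = [-3, 9, 8].
This gives y = [2, -3, 0], which is column 1 of [psi]_G.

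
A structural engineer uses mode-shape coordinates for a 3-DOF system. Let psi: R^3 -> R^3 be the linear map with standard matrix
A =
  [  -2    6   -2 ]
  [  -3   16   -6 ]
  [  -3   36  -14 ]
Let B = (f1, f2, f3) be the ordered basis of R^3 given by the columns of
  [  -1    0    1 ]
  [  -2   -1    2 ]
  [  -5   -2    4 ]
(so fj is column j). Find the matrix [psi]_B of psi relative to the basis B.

[[1, 0, -3], [-1, 0, -1], [1, -2, -1]]

With P the matrix whose columns are f1, ..., f3, [psi]_B = P^(-1) A P.
Column by column: psi(f1) = A f1 = <0, 1, 1>; its B-coordinates <1, -1, 1> give column 1.
Continuing for each basis vector yields [psi]_B = [[1, 0, -3], [-1, 0, -1], [1, -2, -1]].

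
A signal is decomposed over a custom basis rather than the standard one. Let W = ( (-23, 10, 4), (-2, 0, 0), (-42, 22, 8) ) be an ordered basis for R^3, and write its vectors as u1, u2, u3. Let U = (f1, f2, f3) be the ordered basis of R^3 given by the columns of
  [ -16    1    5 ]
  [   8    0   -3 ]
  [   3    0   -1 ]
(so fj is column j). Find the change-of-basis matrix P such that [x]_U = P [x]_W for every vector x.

[[2, 0, 2], [-1, -2, 0], [2, 0, -2]]

Column j of P is [uj]_U, since P maps W-coordinates to U-coordinates.
Expressing u1 in U: u1 = 2f1 - f2 + 2f3, so column 1 of P is (2, -1, 2).
Doing the same for each uj gives P = [[2, 0, 2], [-1, -2, 0], [2, 0, -2]].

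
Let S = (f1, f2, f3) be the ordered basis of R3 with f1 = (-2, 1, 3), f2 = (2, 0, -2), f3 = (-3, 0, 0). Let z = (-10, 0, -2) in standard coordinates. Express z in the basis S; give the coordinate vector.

We seek scalars with c_1 f1 + ... + c_3 f3 = z; equivalently solve M c = z where the columns of M are f1, ..., f3.
Gaussian elimination on [M | z] yields c = (0, 1, 4).
Check: 0·f1 + f2 + 4f3 = (-10, 0, -2).

(0, 1, 4)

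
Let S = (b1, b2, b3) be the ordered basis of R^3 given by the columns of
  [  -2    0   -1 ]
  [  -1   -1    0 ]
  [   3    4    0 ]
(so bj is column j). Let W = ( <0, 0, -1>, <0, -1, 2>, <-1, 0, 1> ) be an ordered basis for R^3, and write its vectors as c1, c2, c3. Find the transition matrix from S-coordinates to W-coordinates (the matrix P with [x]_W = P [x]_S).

[[1, -2, 1], [1, 1, 0], [2, 0, 1]]

Take x = bj: its S-coordinates are the j-th standard unit vector, so P e_j — column j of P — equals [bj]_W.
b1 = c1 + c2 + 2c3, giving column 1 = <1, 1, 2>; repeating for each j gives P = [[1, -2, 1], [1, 1, 0], [2, 0, 1]].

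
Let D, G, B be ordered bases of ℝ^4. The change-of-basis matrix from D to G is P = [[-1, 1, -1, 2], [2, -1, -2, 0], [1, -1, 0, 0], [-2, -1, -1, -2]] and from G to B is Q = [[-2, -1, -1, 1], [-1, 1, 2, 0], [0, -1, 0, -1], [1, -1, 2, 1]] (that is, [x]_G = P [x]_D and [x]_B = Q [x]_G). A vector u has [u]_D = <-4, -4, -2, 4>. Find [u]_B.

<-14, -10, -6, 16>

Apply P to get G-coordinates <10, 0, 0, 6>, then Q to get B-coordinates.
The result is [u]_B = <-14, -10, -6, 16>.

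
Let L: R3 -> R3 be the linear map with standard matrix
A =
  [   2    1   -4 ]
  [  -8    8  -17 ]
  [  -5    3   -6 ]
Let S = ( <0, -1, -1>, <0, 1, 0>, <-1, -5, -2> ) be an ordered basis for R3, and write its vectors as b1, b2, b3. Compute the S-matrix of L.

[[3, -1, 0], [-3, 2, -3], [-3, -1, -1]]

Let P have columns b1, ..., b3. Then [L]_S = P^(-1) A P.
Here det P = -1, so P^(-1) is integer; computing A P first and then P^(-1)(A P) gives [[3, -1, 0], [-3, 2, -3], [-3, -1, -1]].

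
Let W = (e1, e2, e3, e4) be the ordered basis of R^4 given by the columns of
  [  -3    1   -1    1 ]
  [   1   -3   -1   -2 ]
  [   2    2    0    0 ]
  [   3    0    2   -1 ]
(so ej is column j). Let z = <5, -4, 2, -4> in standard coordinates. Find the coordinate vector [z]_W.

<-1, 2, -1, -1>

Write z = c_1 e1 + ... + c_4 e4 and solve for the c_i.
Solving this 4x4 system gives c = (-1, 2, -1, -1).
Check: -e1 + 2e2 - e3 - e4 = <5, -4, 2, -4>.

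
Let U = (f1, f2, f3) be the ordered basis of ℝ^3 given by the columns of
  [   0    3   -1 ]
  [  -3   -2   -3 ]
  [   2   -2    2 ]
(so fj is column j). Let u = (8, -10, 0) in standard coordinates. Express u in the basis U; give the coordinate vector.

Write u = c_1 f1 + ... + c_3 f3 and solve for the c_i.
Gaussian elimination on [M | u] yields c = (4, 2, -2).
Check: 4f1 + 2f2 - 2f3 = (8, -10, 0).

(4, 2, -2)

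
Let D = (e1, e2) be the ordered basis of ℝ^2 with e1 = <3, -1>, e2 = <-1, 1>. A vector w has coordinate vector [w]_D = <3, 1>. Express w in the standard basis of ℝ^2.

w = M [w]_D, where M has columns e1, e2.
Carrying out the matrix-vector product, w = <8, -2>.

<8, -2>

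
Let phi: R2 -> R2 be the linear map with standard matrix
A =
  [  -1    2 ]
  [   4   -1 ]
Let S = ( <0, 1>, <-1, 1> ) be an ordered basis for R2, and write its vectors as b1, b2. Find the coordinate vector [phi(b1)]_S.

Compute phi(b1) = A b1 = <2, -1> in standard coordinates.
Then write this in S-coordinates: solve for y in y_1 b1 + y_2 b2 = <2, -1>.
This gives y = <1, -2>, which is column 1 of [phi]_S.

<1, -2>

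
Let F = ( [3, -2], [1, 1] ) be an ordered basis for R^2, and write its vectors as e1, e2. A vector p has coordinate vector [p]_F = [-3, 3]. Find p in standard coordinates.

The coordinates say p = -3e1 + 3e2; adding the scaled basis vectors gives [-6, 9].

[-6, 9]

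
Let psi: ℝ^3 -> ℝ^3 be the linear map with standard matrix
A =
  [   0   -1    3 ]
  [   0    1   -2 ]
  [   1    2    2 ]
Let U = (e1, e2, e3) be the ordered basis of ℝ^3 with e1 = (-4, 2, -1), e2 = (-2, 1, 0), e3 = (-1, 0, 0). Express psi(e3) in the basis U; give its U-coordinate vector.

Column 3 of [psi]_U is the U-coordinate vector of psi(e3).
In standard coordinates psi(e3) = A e3 = (0, 0, -1).
Converting to U: (0, 0, -1) = e1 - 2e2 + 0·e3, so the coordinate vector is (1, -2, 0).

(1, -2, 0)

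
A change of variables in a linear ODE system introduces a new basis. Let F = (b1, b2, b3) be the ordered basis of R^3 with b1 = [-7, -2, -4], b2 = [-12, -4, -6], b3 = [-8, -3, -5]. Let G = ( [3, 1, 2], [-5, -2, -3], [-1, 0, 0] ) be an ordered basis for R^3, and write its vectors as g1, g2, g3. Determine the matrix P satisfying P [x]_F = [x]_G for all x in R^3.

[[-2, 0, -1], [0, 2, 1], [1, 2, 0]]

Column j of P is [bj]_G, since P maps F-coordinates to G-coordinates.
Expressing b1 in G: b1 = -2g1 + 0·g2 + g3, so column 1 of P is [-2, 0, 1].
Doing the same for each bj gives P = [[-2, 0, -1], [0, 2, 1], [1, 2, 0]].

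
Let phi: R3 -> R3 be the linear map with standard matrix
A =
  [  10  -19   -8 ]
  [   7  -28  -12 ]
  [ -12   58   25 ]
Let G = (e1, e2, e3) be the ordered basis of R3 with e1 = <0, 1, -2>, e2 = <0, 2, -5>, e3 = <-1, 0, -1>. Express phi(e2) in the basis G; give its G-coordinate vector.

Column 2 of [phi]_G is the G-coordinate vector of phi(e2).
In standard coordinates phi(e2) = A e2 = <2, 4, -9>.
Converting to G: <2, 4, -9> = -2e1 + 3e2 - 2e3, so the coordinate vector is <-2, 3, -2>.

<-2, 3, -2>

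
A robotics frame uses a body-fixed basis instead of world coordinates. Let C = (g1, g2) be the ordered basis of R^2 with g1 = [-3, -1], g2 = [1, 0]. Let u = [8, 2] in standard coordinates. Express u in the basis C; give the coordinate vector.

[u]_C is the unique c with M c = u, where M has columns g1, g2.
System: -3c_1 + c_2 = 8, -c_1 + 0c_2 = 2; solving gives c_1 = -2, c_2 = 2.
Check: -2g1 + 2g2 = [8, 2].

[-2, 2]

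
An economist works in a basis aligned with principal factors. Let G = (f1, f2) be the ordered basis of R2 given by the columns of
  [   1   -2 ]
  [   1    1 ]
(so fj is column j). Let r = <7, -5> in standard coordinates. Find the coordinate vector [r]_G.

<-1, -4>

[r]_G is the unique c with M c = r, where M has columns f1, f2.
System: c_1 - 2c_2 = 7, c_1 + c_2 = -5; solving gives c_1 = -1, c_2 = -4.
Check: -f1 - 4f2 = <7, -5>.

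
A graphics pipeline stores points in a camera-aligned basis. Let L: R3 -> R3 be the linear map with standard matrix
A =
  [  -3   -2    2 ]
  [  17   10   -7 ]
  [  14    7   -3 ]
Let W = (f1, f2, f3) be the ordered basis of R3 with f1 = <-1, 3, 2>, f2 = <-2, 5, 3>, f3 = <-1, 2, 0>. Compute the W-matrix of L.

The j-th column of [L]_W is [L(fj)]_W.
L(f1) = A f1 = <1, -1, 1> = 2f1 - f2 - f3, so column 1 is <2, -1, -1>.
Repeating for f2, f3 and assembling the columns gives [[2, -1, 3], [-1, 0, -2], [-1, -1, 2]].

[[2, -1, 3], [-1, 0, -2], [-1, -1, 2]]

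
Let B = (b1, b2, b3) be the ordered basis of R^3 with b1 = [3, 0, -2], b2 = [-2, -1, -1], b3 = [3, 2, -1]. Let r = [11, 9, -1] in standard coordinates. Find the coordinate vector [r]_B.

[r]_B is the unique c with M c = r, where M has columns b1, ..., b3.
Row-reducing the augmented matrix [M | r] gives c = (-1, -1, 4).
Check: -b1 - b2 + 4b3 = [11, 9, -1].

[-1, -1, 4]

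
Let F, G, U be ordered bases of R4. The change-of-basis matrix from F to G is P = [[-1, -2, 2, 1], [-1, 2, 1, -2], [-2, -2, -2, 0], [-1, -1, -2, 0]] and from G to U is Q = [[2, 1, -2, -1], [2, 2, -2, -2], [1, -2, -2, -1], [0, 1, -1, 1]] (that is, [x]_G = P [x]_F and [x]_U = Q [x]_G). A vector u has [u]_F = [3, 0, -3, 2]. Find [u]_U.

[-27, -40, 10, -7]

Apply P to get G-coordinates [-7, -10, 0, 3], then Q to get U-coordinates.
The result is [u]_U = [-27, -40, 10, -7].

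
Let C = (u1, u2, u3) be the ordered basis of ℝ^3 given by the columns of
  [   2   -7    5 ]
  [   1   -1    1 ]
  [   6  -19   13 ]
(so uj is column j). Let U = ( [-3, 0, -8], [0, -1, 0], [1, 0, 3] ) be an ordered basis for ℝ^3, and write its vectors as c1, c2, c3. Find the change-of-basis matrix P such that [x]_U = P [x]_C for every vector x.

[[0, 2, -2], [-1, 1, -1], [2, -1, -1]]

Column j of P is [uj]_U, since P maps C-coordinates to U-coordinates.
Expressing u1 in U: u1 = 0·c1 - c2 + 2c3, so column 1 of P is [0, -1, 2].
Doing the same for each uj gives P = [[0, 2, -2], [-1, 1, -1], [2, -1, -1]].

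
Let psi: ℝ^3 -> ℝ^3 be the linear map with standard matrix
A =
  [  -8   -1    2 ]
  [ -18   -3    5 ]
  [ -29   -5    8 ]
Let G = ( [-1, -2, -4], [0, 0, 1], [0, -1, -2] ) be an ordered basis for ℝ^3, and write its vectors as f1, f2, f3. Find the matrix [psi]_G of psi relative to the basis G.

[[-2, -2, 3], [-1, -2, 3], [0, -1, 1]]

Let P have columns f1, ..., f3. Then [psi]_G = P^(-1) A P.
Here det P = -1, so P^(-1) is integer; computing A P first and then P^(-1)(A P) gives [[-2, -2, 3], [-1, -2, 3], [0, -1, 1]].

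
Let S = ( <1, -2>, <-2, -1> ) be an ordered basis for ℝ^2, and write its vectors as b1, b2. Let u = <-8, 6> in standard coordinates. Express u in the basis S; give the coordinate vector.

[u]_S is the unique c with M c = u, where M has columns b1, b2.
System: c_1 - 2c_2 = -8, -2c_1 - c_2 = 6; solving gives c_1 = -4, c_2 = 2.
Check: -4b1 + 2b2 = <-8, 6>.

<-4, 2>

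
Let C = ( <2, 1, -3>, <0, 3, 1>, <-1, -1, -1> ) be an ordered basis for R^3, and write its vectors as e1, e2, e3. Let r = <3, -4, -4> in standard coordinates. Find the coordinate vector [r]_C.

<1, -2, -1>

[r]_C is the unique c with M c = r, where M has columns e1, ..., e3.
Gaussian elimination on [M | r] yields c = (1, -2, -1).
Check: e1 - 2e2 - e3 = <3, -4, -4>.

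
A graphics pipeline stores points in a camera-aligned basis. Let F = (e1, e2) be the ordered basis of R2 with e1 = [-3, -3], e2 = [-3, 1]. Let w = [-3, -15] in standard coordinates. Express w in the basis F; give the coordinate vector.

[w]_F is the unique c with M c = w, where M has columns e1, e2.
System: -3c_1 - 3c_2 = -3, -3c_1 + c_2 = -15; solving gives c_1 = 4, c_2 = -3.
Check: 4e1 - 3e2 = [-3, -15].

[4, -3]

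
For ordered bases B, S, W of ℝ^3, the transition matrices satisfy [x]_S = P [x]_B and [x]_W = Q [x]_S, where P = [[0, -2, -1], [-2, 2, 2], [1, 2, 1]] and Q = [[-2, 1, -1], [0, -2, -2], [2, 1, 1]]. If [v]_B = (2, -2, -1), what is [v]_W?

First [v]_S = P [v]_B = (5, -10, -3).
Then [v]_W = Q [v]_S = (-17, 26, -3).

(-17, 26, -3)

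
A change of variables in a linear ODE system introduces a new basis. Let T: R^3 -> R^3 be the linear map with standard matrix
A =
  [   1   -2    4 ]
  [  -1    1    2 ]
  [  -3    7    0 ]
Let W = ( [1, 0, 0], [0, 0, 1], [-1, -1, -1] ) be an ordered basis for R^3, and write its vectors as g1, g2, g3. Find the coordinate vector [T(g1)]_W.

Compute T(g1) = A g1 = [1, -1, -3] in standard coordinates.
Then write this in W-coordinates: solve for y in y_1 g1 + ... + y_3 g3 = [1, -1, -3].
This gives y = [2, -2, 1], which is column 1 of [T]_W.

[2, -2, 1]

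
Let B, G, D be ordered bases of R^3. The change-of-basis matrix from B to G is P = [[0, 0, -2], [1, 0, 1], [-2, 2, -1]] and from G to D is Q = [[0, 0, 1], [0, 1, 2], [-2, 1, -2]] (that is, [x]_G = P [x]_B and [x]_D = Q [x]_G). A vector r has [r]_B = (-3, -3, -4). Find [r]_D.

Composing the changes, [r]_D = Q P [r]_B.
Q P = [[-2, 2, -1], [-3, 4, -1], [5, -4, 7]]; applying this to (-3, -3, -4) gives (4, 1, -31).

(4, 1, -31)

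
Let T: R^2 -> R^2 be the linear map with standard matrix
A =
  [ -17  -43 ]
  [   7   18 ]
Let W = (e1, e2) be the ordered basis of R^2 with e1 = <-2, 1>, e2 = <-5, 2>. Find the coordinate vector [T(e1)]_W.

<2, 1>

Compute T(e1) = A e1 = <-9, 4> in standard coordinates.
Then write this in W-coordinates: solve for y in y_1 e1 + y_2 e2 = <-9, 4>.
This gives y = <2, 1>, which is column 1 of [T]_W.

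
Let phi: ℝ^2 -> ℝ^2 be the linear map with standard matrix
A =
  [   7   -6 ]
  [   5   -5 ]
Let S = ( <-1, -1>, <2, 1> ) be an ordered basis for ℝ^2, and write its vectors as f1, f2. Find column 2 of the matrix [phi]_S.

Column 2 of [phi]_S is the S-coordinate vector of phi(f2).
In standard coordinates phi(f2) = A f2 = <8, 5>.
Converting to S: <8, 5> = -2f1 + 3f2, so the coordinate vector is <-2, 3>.

<-2, 3>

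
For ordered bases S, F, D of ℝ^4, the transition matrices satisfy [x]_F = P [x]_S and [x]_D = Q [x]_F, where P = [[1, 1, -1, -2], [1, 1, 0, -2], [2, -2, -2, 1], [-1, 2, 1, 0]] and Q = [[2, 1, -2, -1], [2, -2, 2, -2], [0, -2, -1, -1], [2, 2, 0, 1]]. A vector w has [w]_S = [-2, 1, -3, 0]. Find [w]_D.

First [w]_F = P [w]_S = [2, -1, 0, 1].
Then [w]_D = Q [w]_F = [2, 4, 1, 3].

[2, 4, 1, 3]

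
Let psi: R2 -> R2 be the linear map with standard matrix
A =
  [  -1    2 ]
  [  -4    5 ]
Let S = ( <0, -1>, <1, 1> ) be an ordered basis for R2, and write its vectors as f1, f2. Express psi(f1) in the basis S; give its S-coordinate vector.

<3, -2>

Column 1 of [psi]_S is the S-coordinate vector of psi(f1).
In standard coordinates psi(f1) = A f1 = <-2, -5>.
Converting to S: <-2, -5> = 3f1 - 2f2, so the coordinate vector is <3, -2>.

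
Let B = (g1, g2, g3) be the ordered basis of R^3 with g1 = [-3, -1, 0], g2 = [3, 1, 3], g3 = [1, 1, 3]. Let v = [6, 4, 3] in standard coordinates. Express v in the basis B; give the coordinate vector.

We seek scalars with c_1 g1 + ... + c_3 g3 = v; equivalently solve M c = v where the columns of M are g1, ..., g3.
Gaussian elimination on [M | v] yields c = (-3, -2, 3).
Check: -3g1 - 2g2 + 3g3 = [6, 4, 3].

[-3, -2, 3]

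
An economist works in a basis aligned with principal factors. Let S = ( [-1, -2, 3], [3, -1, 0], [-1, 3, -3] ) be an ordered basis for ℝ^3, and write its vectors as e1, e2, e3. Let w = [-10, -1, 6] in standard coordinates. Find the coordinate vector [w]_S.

We seek scalars with c_1 e1 + ... + c_3 e3 = w; equivalently solve M c = w where the columns of M are e1, ..., e3.
Solving this 3x3 system gives c = (3, -2, 1).
Check: 3e1 - 2e2 + e3 = [-10, -1, 6].

[3, -2, 1]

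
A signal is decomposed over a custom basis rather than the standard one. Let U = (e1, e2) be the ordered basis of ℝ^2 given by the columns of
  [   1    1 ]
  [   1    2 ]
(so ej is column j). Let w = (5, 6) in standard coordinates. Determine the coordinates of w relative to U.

Write w = c_1 e1 + c_2 e2 and solve for the c_i.
System: c_1 + c_2 = 5, c_1 + 2c_2 = 6; solving gives c_1 = 4, c_2 = 1.
Check: 4e1 + e2 = (5, 6).

(4, 1)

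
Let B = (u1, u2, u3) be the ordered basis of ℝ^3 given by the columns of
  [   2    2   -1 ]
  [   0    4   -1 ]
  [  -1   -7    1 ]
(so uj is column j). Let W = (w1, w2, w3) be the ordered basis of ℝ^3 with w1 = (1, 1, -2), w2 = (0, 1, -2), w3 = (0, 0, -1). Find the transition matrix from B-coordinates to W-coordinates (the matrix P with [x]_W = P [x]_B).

Take x = uj: its B-coordinates are the j-th standard unit vector, so P e_j — column j of P — equals [uj]_W.
u1 = 2w1 - 2w2 + w3, giving column 1 = (2, -2, 1); repeating for each j gives P = [[2, 2, -1], [-2, 2, 0], [1, -1, 1]].

[[2, 2, -1], [-2, 2, 0], [1, -1, 1]]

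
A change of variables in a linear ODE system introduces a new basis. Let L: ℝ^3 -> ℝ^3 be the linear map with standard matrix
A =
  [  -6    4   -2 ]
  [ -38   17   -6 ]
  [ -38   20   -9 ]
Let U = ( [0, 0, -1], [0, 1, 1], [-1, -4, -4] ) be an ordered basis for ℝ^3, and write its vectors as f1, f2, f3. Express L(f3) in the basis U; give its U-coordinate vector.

Column 3 of [L]_U is the U-coordinate vector of L(f3).
In standard coordinates L(f3) = A f3 = [-2, -6, -6].
Converting to U: [-2, -6, -6] = 0·f1 + 2f2 + 2f3, so the coordinate vector is [0, 2, 2].

[0, 2, 2]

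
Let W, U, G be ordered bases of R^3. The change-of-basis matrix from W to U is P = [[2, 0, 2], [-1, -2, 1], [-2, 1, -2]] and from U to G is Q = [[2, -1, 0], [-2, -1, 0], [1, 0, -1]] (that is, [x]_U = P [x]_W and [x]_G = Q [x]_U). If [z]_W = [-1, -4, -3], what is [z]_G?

Composing the changes, [z]_G = Q P [z]_W.
Q P = [[5, 2, 3], [-3, 2, -5], [4, -1, 4]]; applying this to [-1, -4, -3] gives [-22, 10, -12].

[-22, 10, -12]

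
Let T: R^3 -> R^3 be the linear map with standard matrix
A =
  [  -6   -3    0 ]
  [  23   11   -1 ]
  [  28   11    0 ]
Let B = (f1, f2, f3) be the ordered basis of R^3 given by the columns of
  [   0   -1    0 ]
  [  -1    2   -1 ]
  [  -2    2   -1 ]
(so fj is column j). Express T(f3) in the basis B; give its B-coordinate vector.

<1, -3, 3>

Compute T(f3) = A f3 = <3, -10, -11> in standard coordinates.
Then write this in B-coordinates: solve for y in y_1 f1 + ... + y_3 f3 = <3, -10, -11>.
This gives y = <1, -3, 3>, which is column 3 of [T]_B.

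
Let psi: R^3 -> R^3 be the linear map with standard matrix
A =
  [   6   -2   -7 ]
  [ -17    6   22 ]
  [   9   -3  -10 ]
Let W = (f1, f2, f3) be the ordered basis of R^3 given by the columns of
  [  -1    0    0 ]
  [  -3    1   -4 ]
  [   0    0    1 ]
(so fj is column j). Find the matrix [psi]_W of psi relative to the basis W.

[[0, 2, -1], [-1, 0, 3], [0, -3, 2]]

With P the matrix whose columns are f1, ..., f3, [psi]_W = P^(-1) A P.
Column by column: psi(f1) = A f1 = [0, -1, 0]; its W-coordinates [0, -1, 0] give column 1.
Continuing for each basis vector yields [psi]_W = [[0, 2, -1], [-1, 0, 3], [0, -3, 2]].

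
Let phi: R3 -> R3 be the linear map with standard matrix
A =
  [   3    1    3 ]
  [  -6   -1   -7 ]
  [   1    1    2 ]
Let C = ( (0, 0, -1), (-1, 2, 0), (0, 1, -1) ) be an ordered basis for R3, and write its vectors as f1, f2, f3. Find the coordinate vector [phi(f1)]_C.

(1, 3, 1)

Column 1 of [phi]_C is the C-coordinate vector of phi(f1).
In standard coordinates phi(f1) = A f1 = (-3, 7, -2).
Converting to C: (-3, 7, -2) = f1 + 3f2 + f3, so the coordinate vector is (1, 3, 1).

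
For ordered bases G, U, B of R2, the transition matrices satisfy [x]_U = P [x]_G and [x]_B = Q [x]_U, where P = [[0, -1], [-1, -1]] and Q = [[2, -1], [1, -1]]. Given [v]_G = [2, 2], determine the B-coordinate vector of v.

[0, 2]

First [v]_U = P [v]_G = [-2, -4].
Then [v]_B = Q [v]_U = [0, 2].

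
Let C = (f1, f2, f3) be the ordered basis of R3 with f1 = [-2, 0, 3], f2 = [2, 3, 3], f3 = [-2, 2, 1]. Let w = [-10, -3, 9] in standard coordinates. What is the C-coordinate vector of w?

[4, -1, 0]

Write w = c_1 f1 + ... + c_3 f3 and solve for the c_i.
Solving this 3x3 system gives c = (4, -1, 0).
Check: 4f1 - f2 + 0·f3 = [-10, -3, 9].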